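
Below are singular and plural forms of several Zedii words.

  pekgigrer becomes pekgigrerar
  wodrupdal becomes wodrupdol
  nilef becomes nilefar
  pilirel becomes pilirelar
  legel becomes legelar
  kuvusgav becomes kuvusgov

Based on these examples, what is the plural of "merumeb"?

merumebar

pilirel and wodrupdal both end in -l yet inflect differently (pilirelar, wodrupdol), so the final letter is not what conditions the rule; the last vowel is.
"merumeb" has last vowel 'e'. The stems whose last vowel is 'e' (pilirel → pilirelar, legel → legelar, pekgigrer → pekgigrerar) add -ar.
The other pattern: stems whose last vowel is 'a' change the last vowel to 'o'.
So merumeb → merumebar.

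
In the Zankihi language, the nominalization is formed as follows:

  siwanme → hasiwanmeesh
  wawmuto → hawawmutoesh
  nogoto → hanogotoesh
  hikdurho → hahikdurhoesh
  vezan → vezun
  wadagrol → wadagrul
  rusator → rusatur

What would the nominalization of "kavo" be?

hakavoesh

wawmuto and wadagrol both have last vowel 'o' yet inflect differently (hawawmutoesh, wadagrul), so the last vowel is not what conditions the rule; whether the stem ends in a vowel or a consonant is.
"kavo" ends in a vowel. The stems ending in a vowel (siwanme → hasiwanmeesh, wawmuto → hawawmutoesh, nogoto → hanogotoesh) add ha- … -esh around the stem.
The other pattern: stems ending in a consonant change the last vowel to 'u'.
So kavo → hakavoesh.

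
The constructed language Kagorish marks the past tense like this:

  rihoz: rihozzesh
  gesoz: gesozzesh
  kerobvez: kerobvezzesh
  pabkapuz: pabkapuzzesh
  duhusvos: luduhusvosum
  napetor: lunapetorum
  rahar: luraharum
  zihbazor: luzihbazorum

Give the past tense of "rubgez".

rihoz and duhusvos both have last vowel 'o' yet inflect differently (rihozzesh, luduhusvosum), so the last vowel is not what conditions the rule; the final letter is.
"rubgez" ends in -z. The stems ending in -z (rihoz → rihozzesh, gesoz → gesozzesh, kerobvez → kerobvezzesh) double the final consonant and add -esh.
The other pattern: stems ending in -r or -s add lu- … -um around the stem.
So rubgez → rubgezzesh.

rubgezzesh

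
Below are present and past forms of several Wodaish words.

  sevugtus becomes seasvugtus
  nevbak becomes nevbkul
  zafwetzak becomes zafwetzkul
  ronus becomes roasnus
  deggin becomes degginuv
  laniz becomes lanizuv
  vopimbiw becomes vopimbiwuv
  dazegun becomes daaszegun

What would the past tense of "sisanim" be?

sisanimuv

"sisanim" has last vowel 'i'. The stems whose last vowel is 'i' (laniz → lanizuv, vopimbiw → vopimbiwuv, deggin → degginuv) add -uv.
The other patterns: stems whose last vowel is 'u' insert -as- after the first vowel; stems whose last vowel is 'a' delete the last vowel and add -ul.
So sisanim → sisanimuv.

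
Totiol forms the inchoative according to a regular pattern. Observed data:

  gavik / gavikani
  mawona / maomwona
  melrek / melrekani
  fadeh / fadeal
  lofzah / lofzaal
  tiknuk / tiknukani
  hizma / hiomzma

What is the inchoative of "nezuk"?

melrek and fadeh both have last vowel 'e' yet inflect differently (melrekani, fadeal), so the last vowel is not what conditions the rule; the final letter is.
"nezuk" ends in -k. The stems ending in -k (gavik → gavikani, melrek → melrekani, tiknuk → tiknukani) add -ani.
The other patterns: stems ending in -h drop the final letter and add -al; stems ending in -a insert -om- after the first vowel.
So nezuk → nezukani.

nezukani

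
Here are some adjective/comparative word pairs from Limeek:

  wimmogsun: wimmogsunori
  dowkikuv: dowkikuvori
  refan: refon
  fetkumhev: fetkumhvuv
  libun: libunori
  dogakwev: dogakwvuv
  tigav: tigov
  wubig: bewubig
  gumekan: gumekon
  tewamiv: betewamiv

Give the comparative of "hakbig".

behakbig

"hakbig" has last vowel 'i'. The stems whose last vowel is 'i' (wubig → bewubig, tewamiv → betewamiv) add the prefix be-.
The other patterns: stems whose last vowel is 'u' add -ori; stems whose last vowel is 'e' delete the last vowel and add -uv; stems whose last vowel is 'a' change the last vowel to 'o'.
So hakbig → behakbig.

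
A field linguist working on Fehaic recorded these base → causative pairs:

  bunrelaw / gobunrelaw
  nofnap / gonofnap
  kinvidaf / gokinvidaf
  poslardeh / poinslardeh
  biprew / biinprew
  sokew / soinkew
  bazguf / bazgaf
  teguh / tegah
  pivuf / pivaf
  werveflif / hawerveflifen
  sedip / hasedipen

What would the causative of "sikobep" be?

"sikobep" has last vowel 'e'. The stems whose last vowel is 'e' (poslardeh → poinslardeh, biprew → biinprew, sokew → soinkew) insert -in- after the first vowel.
So sikobep → siinkobep.

siinkobep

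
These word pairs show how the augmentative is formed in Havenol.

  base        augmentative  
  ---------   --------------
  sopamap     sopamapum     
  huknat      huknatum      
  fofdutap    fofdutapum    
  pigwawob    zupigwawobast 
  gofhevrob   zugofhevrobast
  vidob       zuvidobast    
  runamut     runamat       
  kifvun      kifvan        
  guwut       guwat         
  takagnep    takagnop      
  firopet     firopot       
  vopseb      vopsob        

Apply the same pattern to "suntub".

huknat and runamut both end in -t yet inflect differently (huknatum, runamat), so the final letter is not what conditions the rule; the last vowel is.
"suntub" has last vowel 'u'. The stems whose last vowel is 'u' (runamut → runamat, kifvun → kifvan, guwut → guwat) change the last vowel to 'a'.
The other patterns: stems whose last vowel is 'a' add -um; stems whose last vowel is 'o' add zu- … -ast around the stem; stems whose last vowel is 'e' change the last vowel to 'o'.
So suntub → suntab.

suntab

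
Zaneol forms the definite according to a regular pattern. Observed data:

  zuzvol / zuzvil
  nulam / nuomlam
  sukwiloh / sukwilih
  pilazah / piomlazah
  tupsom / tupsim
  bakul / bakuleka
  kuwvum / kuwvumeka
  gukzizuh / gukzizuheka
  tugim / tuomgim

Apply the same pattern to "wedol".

wedil

"wedol" has last vowel 'o'. The stems whose last vowel is 'o' (tupsom → tupsim, sukwiloh → sukwilih, zuzvol → zuzvil) change the last vowel to 'i'.
So wedol → wedil.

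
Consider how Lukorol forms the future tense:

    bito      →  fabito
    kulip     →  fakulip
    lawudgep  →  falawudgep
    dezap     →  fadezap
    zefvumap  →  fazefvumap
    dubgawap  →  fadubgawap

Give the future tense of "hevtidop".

Every pair shown (bito → fabito, kulip → fakulip, lawudgep → falawudgep, …) follows the same rule: add the prefix fa-.
So hevtidop → fahevtidop.

fahevtidop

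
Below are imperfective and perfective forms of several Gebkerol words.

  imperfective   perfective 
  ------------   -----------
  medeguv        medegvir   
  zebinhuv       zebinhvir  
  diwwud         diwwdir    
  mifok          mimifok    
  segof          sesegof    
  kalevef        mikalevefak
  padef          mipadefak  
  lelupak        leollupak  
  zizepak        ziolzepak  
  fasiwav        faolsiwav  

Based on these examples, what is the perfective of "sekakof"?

sesekakof

segof and kalevef both end in -f yet inflect differently (sesegof, mikalevefak), so the final letter is not what conditions the rule; the last vowel is.
"sekakof" has last vowel 'o'. The stems whose last vowel is 'o' (mifok → mimifok, segof → sesegof) repeat the first consonant+vowel as a prefix.
The other patterns: stems whose last vowel is 'u' delete the last vowel and add -ir; stems whose last vowel is 'e' add mi- … -ak around the stem; stems whose last vowel is 'a' insert -ol- after the first vowel.
So sekakof → sesekakof.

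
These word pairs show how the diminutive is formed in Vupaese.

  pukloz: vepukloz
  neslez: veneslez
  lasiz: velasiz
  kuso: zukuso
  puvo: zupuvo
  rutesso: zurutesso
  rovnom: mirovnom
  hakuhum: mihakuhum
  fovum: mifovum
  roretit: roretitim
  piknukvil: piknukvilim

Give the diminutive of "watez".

pukloz and kuso both have last vowel 'o' yet inflect differently (vepukloz, zukuso), so the last vowel is not what conditions the rule; the final letter is.
"watez" ends in -z. The stems ending in -z (pukloz → vepukloz, neslez → veneslez, lasiz → velasiz) add the prefix ve-.
So watez → vewatez.

vewatez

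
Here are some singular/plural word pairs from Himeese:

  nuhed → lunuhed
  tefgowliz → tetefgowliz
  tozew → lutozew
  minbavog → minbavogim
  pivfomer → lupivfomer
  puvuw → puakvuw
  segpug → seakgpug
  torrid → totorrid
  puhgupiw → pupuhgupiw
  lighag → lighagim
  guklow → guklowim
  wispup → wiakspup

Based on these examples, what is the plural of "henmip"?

hehenmip

tozew and puvuw both end in -w yet inflect differently (lutozew, puakvuw), so the final letter is not what conditions the rule; the last vowel is.
"henmip" has last vowel 'i'. The stems whose last vowel is 'i' (puhgupiw → pupuhgupiw, tefgowliz → tetefgowliz, torrid → totorrid) repeat the first consonant+vowel as a prefix.
So henmip → hehenmip.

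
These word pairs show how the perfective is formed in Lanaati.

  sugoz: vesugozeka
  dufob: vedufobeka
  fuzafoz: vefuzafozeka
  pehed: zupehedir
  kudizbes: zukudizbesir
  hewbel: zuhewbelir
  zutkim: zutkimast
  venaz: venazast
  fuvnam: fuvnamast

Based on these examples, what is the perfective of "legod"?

velegodeka

sugoz and venaz both end in -z yet inflect differently (vesugozeka, venazast), so the final letter is not what conditions the rule; the last vowel is.
"legod" has last vowel 'o'. The stems whose last vowel is 'o' (sugoz → vesugozeka, dufob → vedufobeka, fuzafoz → vefuzafozeka) add ve- … -eka around the stem.
The other patterns: stems whose last vowel is 'e' add zu- … -ir around the stem; stems whose last vowel is 'a' or 'i' add -ast.
So legod → velegodeka.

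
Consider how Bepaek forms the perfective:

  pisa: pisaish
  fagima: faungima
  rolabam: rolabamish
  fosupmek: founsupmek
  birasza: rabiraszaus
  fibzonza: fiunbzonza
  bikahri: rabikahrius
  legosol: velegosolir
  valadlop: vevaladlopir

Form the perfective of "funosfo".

fuunnosfo

fagima and birasza both end in -a yet inflect differently (faungima, rabiraszaus), so the final letter is not what conditions the rule; the first letter is.
"funosfo" begins with f-. The stems beginning with f- (fosupmek → founsupmek, fagima → faungima, fibzonza → fiunbzonza) insert -un- after the first vowel.
The other patterns: stems beginning with l- or v- add ve- … -ir around the stem; stems beginning with b- add ra- … -us around the stem; stems beginning with p- or r- add -ish.
So funosfo → fuunnosfo.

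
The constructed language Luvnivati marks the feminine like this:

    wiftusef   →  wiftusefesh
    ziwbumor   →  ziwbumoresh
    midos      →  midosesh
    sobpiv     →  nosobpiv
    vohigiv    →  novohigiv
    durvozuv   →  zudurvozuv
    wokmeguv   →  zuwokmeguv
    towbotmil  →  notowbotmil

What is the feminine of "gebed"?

gebedesh

durvozuv and sobpiv both end in -v yet inflect differently (zudurvozuv, nosobpiv), so the final letter is not what conditions the rule; the last vowel is.
"gebed" has last vowel 'e'. The one such stem in the data (wiftusef → wiftusefesh) adds -esh, so the same rule applies.
The other patterns: stems whose last vowel is 'u' add the prefix zu-; stems whose last vowel is 'i' add the prefix no-.
So gebed → gebedesh.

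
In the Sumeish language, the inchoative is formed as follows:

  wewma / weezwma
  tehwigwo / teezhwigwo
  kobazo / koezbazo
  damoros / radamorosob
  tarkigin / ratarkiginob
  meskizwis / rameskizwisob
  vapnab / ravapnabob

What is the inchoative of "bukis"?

rabukisob

tehwigwo and damoros both have last vowel 'o' yet inflect differently (teezhwigwo, radamorosob), so the last vowel is not what conditions the rule; whether the stem ends in a vowel or a consonant is.
"bukis" ends in a consonant. The stems ending in a consonant (damoros → radamorosob, tarkigin → ratarkiginob, meskizwis → rameskizwisob) add ra- … -ob around the stem.
So bukis → rabukisob.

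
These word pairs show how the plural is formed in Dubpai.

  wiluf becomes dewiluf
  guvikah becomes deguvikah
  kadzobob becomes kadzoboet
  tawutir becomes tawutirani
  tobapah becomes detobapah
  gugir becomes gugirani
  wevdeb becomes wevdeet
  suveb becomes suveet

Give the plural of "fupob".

wevdeb and wiluf both begin with w- yet inflect differently (wevdeet, dewiluf), so the first letter is not what conditions the rule; the final letter is.
"fupob" ends in -b. The stems ending in -b (kadzobob → kadzoboet, wevdeb → wevdeet, suveb → suveet) drop the final letter and add -et.
The other patterns: stems ending in -r add -ani; stems ending in -f or -h add the prefix de-.
So fupob → fupoet.

fupoet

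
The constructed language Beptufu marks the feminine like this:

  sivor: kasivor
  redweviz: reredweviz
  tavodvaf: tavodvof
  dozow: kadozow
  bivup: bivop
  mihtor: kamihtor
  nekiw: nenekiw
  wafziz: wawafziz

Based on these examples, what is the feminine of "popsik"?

nekiw and dozow both end in -w yet inflect differently (nenekiw, kadozow), so the final letter is not what conditions the rule; the last vowel is.
"popsik" has last vowel 'i'. The stems whose last vowel is 'i' (wafziz → wawafziz, nekiw → nenekiw, redweviz → reredweviz) repeat the first consonant+vowel as a prefix.
The other patterns: stems whose last vowel is 'a' or 'u' change the last vowel to 'o'; stems whose last vowel is 'o' add the prefix ka-.
So popsik → popopsik.

popopsik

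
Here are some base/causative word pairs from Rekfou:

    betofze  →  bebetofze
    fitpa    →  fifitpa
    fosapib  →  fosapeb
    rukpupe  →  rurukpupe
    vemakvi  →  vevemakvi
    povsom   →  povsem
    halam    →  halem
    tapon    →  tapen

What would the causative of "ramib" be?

fosapib and vemakvi both have last vowel 'i' yet inflect differently (fosapeb, vevemakvi), so the last vowel is not what conditions the rule; whether the stem ends in a vowel or a consonant is.
"ramib" ends in a consonant. The stems ending in a consonant (halam → halem, povsom → povsem, fosapib → fosapeb) change the last vowel to 'e'.
The other pattern: stems ending in a vowel repeat the first consonant+vowel as a prefix.
So ramib → rameb.

rameb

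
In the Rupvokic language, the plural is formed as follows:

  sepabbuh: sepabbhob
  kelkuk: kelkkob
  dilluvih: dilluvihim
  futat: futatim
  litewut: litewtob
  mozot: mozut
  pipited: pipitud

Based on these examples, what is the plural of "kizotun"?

sepabbuh and dilluvih both end in -h yet inflect differently (sepabbhob, dilluvihim), so the final letter is not what conditions the rule; the last vowel is.
"kizotun" has last vowel 'u'. The stems whose last vowel is 'u' (kelkuk → kelkkob, litewut → litewtob, sepabbuh → sepabbhob) delete the last vowel and add -ob.
So kizotun → kizotnob.

kizotnob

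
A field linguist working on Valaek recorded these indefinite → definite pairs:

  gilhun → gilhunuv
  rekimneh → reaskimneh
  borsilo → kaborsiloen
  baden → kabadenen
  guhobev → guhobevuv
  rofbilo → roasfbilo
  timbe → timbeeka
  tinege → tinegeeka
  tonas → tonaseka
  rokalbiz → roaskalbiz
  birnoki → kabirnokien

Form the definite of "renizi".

reasnizi

rofbilo and borsilo both end in -o yet inflect differently (roasfbilo, kaborsiloen), so the final letter is not what conditions the rule; the first letter is.
"renizi" begins with r-. The stems beginning with r- (rofbilo → roasfbilo, rekimneh → reaskimneh, rokalbiz → roaskalbiz) insert -as- after the first vowel.
So renizi → reasnizi.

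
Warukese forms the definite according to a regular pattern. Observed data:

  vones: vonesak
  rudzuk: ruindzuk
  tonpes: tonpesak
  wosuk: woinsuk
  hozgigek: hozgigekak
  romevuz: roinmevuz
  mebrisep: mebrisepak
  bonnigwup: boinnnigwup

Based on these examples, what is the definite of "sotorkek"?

sotorkekak

"sotorkek" has last vowel 'e'. The stems whose last vowel is 'e' (vones → vonesak, mebrisep → mebrisepak, hozgigek → hozgigekak) add -ak.
So sotorkek → sotorkekak.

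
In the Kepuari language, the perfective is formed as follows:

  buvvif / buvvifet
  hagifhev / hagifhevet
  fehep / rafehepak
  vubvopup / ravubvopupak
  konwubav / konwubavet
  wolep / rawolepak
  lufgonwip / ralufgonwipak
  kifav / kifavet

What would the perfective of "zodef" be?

zodefet

wolep and hagifhev both have last vowel 'e' yet inflect differently (rawolepak, hagifhevet), so the last vowel is not what conditions the rule; the final letter is.
"zodef" ends in -f. The one such stem in the data (buvvif → buvvifet) adds -et, so the same rule applies.
The other pattern: stems ending in -p add ra- … -ak around the stem.
So zodef → zodefet.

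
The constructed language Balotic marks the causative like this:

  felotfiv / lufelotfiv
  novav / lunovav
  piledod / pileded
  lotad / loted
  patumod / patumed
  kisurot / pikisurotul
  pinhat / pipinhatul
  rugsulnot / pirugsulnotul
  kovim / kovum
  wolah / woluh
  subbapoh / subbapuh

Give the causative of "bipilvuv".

"bipilvuv" ends in -v. The stems ending in -v (felotfiv → lufelotfiv, novav → lunovav) add the prefix lu-.
The other patterns: stems ending in -d change the last vowel to 'e'; stems ending in -t add pi- … -ul around the stem; stems ending in -h or -m change the last vowel to 'u'.
So bipilvuv → lubipilvuv.

lubipilvuv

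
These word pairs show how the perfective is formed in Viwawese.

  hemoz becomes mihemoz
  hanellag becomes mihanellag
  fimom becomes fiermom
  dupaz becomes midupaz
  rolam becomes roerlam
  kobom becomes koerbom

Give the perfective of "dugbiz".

"dugbiz" ends in -z. The stems ending in -z (hemoz → mihemoz, dupaz → midupaz) add the prefix mi-.
The other pattern: stems ending in -m insert -er- after the first vowel.
So dugbiz → midugbiz.

midugbiz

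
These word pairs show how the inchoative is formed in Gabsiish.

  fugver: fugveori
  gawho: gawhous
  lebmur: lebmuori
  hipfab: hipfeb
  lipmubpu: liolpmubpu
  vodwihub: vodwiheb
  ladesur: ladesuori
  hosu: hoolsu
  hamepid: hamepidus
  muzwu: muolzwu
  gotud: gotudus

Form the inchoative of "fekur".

fekuori

ladesur and lipmubpu both have last vowel 'u' yet inflect differently (ladesuori, liolpmubpu), so the last vowel is not what conditions the rule; the final letter is.
"fekur" ends in -r. The stems ending in -r (ladesur → ladesuori, lebmur → lebmuori, fugver → fugveori) drop the final letter and add -ori.
So fekur → fekuori.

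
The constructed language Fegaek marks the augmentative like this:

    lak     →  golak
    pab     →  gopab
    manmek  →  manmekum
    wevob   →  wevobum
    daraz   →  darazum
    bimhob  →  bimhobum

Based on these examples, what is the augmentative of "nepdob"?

nepdobum

"nepdob" has 2 vowels. The stems with 2 vowels (manmek → manmekum, wevob → wevobum, daraz → darazum) add -um.
The other pattern: stems with 1 vowel add the prefix go-.
So nepdob → nepdobum.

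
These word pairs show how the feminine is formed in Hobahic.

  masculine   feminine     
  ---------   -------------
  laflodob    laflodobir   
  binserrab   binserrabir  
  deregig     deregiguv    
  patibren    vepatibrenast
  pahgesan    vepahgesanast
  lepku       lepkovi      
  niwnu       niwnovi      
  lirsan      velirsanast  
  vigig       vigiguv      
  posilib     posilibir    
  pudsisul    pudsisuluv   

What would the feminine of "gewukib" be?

gewukibir

"gewukib" ends in -b. The stems ending in -b (posilib → posilibir, binserrab → binserrabir, laflodob → laflodobir) add -ir.
The other patterns: stems ending in -n add ve- … -ast around the stem; stems ending in -u drop the final letter and add -ovi; stems ending in -g or -l add -uv.
So gewukib → gewukibir.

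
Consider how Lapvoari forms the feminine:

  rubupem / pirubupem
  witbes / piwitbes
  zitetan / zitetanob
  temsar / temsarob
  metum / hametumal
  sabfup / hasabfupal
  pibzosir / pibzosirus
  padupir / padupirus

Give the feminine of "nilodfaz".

"nilodfaz" has last vowel 'a'. The stems whose last vowel is 'a' (zitetan → zitetanob, temsar → temsarob) add -ob.
So nilodfaz → nilodfazob.

nilodfazob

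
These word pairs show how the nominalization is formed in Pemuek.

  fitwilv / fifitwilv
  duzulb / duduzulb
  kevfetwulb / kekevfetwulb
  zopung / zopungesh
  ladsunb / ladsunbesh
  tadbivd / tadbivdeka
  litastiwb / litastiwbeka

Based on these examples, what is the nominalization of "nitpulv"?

"nitpulv" has second-to-last letter 'l'. The stems whose second-to-last letter is 'l' (fitwilv → fifitwilv, duzulb → duduzulb, kevfetwulb → kekevfetwulb) repeat the first consonant+vowel as a prefix.
So nitpulv → ninitpulv.

ninitpulv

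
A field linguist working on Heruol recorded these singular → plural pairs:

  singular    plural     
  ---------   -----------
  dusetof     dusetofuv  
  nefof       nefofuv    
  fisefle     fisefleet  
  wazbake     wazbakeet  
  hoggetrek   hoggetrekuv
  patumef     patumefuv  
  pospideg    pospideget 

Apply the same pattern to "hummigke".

"hummigke" ends in -e. The stems ending in -e (wazbake → wazbakeet, fisefle → fisefleet) add -et.
So hummigke → hummigkeet.

hummigkeet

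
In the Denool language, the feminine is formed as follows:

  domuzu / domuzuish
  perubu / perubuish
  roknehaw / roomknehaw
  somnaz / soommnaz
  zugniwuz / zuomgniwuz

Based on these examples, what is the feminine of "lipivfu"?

"lipivfu" ends in -u. The stems ending in -u (domuzu → domuzuish, perubu → perubuish) add -ish.
The other pattern: stems ending in -w or -z insert -om- after the first vowel.
So lipivfu → lipivfuish.

lipivfuish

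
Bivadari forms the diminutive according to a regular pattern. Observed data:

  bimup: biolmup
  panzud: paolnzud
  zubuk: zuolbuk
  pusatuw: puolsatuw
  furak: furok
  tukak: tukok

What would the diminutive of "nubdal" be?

nubdol

zubuk and furak both end in -k yet inflect differently (zuolbuk, furok), so the final letter is not what conditions the rule; the last vowel is.
"nubdal" has last vowel 'a'. The stems whose last vowel is 'a' (furak → furok, tukak → tukok) change the last vowel to 'o'.
So nubdal → nubdol.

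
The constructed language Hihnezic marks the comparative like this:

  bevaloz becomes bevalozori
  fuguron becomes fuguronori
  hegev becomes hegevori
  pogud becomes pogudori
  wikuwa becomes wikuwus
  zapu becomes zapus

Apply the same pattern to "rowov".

rowovori

"rowov" ends in a consonant. The stems ending in a consonant (bevaloz → bevalozori, fuguron → fuguronori, hegev → hegevori) add -ori.
So rowov → rowovori.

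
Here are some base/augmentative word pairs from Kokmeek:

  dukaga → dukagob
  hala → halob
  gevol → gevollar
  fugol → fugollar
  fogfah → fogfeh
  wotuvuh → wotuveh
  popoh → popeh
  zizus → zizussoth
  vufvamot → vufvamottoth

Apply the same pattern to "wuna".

"wuna" ends in -a. The stems ending in -a (dukaga → dukagob, hala → halob) drop the final letter and add -ob.
So wuna → wunob.

wunob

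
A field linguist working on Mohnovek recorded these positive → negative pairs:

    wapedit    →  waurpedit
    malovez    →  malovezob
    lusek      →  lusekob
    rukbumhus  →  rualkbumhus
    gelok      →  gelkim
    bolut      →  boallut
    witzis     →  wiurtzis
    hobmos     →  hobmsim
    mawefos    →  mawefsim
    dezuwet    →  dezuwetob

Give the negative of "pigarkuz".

gelok and lusek both end in -k yet inflect differently (gelkim, lusekob), so the final letter is not what conditions the rule; the last vowel is.
"pigarkuz" has last vowel 'u'. The stems whose last vowel is 'u' (bolut → boallut, rukbumhus → rualkbumhus) insert -al- after the first vowel.
The other patterns: stems whose last vowel is 'o' delete the last vowel and add -im; stems whose last vowel is 'e' add -ob; stems whose last vowel is 'i' insert -ur- after the first vowel.
So pigarkuz → pialgarkuz.

pialgarkuz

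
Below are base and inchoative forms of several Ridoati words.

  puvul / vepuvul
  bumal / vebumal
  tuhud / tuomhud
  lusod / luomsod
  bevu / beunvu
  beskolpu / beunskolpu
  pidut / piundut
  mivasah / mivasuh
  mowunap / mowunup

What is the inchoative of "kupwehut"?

kuunpwehut

"kupwehut" ends in -t. The one such stem in the data (pidut → piundut) inserts -un- after the first vowel (as do bevu, beskolpu), so the same rule applies.
The other patterns: stems ending in -l add the prefix ve-; stems ending in -d insert -om- after the first vowel; stems ending in -h or -p change the last vowel to 'u'.
So kupwehut → kuunpwehut.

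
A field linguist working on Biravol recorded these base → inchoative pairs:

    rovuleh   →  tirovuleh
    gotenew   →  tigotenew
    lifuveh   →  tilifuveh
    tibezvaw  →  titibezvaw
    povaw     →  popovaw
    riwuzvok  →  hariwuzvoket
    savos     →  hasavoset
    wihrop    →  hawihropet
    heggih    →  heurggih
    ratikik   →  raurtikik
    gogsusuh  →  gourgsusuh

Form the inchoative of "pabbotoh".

"pabbotoh" has last vowel 'o'. The stems whose last vowel is 'o' (riwuzvok → hariwuzvoket, savos → hasavoset, wihrop → hawihropet) add ha- … -et around the stem.
So pabbotoh → hapabbotohet.

hapabbotohet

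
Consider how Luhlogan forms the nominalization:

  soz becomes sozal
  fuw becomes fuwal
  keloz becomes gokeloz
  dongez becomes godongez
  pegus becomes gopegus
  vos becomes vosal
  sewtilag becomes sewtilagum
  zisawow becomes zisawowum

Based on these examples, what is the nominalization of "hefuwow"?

hefuwowum

vos and pegus both end in -s yet inflect differently (vosal, gopegus), so the final letter is not what conditions the rule; the number of vowels is.
"hefuwow" has 3 vowels. The stems with 3 vowels (zisawow → zisawowum, sewtilag → sewtilagum) add -um.
So hefuwow → hefuwowum.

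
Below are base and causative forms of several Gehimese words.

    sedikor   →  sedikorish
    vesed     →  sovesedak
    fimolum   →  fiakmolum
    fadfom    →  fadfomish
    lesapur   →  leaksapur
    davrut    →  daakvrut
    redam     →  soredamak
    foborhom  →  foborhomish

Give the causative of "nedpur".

neakdpur

fadfom and redam both end in -m yet inflect differently (fadfomish, soredamak), so the final letter is not what conditions the rule; the last vowel is.
"nedpur" has last vowel 'u'. The stems whose last vowel is 'u' (lesapur → leaksapur, davrut → daakvrut, fimolum → fiakmolum) insert -ak- after the first vowel.
The other patterns: stems whose last vowel is 'o' add -ish; stems whose last vowel is 'a' or 'e' add so- … -ak around the stem.
So nedpur → neakdpur.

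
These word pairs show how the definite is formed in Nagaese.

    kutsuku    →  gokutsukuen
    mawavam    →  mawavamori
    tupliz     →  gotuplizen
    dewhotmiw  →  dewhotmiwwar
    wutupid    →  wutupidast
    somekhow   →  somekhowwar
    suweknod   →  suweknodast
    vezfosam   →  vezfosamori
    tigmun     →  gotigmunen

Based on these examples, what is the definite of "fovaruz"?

gofovaruzen

dewhotmiw and wutupid both have last vowel 'i' yet inflect differently (dewhotmiwwar, wutupidast), so the last vowel is not what conditions the rule; the final letter is.
"fovaruz" ends in -z. The one such stem in the data (tupliz → gotuplizen) adds go- … -en around the stem, so the same rule applies.
The other patterns: stems ending in -w double the final consonant and add -ar; stems ending in -m add -ori; stems ending in -d add -ast.
So fovaruz → gofovaruzen.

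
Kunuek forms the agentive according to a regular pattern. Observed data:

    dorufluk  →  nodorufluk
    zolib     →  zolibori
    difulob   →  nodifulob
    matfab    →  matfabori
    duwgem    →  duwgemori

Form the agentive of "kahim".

"kahim" has 2 vowels. The stems with 2 vowels (matfab → matfabori, duwgem → duwgemori, zolib → zolibori) add -ori.
So kahim → kahimori.

kahimori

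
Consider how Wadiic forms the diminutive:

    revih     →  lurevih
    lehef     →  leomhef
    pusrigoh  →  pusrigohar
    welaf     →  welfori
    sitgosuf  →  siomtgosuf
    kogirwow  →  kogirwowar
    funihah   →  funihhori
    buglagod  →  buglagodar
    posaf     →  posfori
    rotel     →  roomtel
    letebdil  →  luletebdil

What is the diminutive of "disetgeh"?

"disetgeh" has last vowel 'e'. The stems whose last vowel is 'e' (lehef → leomhef, rotel → roomtel) insert -om- after the first vowel.
So disetgeh → diomsetgeh.

diomsetgeh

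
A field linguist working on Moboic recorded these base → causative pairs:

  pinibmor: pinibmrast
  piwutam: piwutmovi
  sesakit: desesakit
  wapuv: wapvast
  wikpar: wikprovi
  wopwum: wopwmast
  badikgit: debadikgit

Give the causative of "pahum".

wikpar and pinibmor both end in -r yet inflect differently (wikprovi, pinibmrast), so the final letter is not what conditions the rule; the last vowel is.
"pahum" has last vowel 'u'. The stems whose last vowel is 'u' (wopwum → wopwmast, wapuv → wapvast) delete the last vowel and add -ast.
So pahum → pahmast.

pahmast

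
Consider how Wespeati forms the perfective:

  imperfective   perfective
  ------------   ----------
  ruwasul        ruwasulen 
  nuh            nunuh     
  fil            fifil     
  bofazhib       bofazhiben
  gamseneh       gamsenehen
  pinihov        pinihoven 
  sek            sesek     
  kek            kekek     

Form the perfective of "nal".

nanal

ruwasul and fil both end in -l yet inflect differently (ruwasulen, fifil), so the final letter is not what conditions the rule; the number of vowels is.
"nal" has 1 vowel. The stems with 1 vowel (fil → fifil, kek → kekek, nuh → nunuh) repeat the first consonant+vowel as a prefix.
The other pattern: stems with 3 vowels add -en.
So nal → nanal.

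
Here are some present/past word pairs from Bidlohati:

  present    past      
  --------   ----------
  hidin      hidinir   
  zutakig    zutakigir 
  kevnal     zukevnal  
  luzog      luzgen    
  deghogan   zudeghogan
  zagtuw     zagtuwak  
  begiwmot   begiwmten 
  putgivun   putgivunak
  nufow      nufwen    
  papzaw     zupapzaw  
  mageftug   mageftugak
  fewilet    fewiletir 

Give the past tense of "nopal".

"nopal" has last vowel 'a'. The stems whose last vowel is 'a' (kevnal → zukevnal, papzaw → zupapzaw, deghogan → zudeghogan) add the prefix zu-.
So nopal → zunopal.

zunopal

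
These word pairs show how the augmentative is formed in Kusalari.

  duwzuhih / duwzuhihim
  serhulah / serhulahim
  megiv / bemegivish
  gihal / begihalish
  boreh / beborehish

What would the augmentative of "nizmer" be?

duwzuhih and boreh both end in -h yet inflect differently (duwzuhihim, beborehish), so the final letter is not what conditions the rule; the number of vowels is.
"nizmer" has 2 vowels. The stems with 2 vowels (megiv → bemegivish, gihal → begihalish, boreh → beborehish) add be- … -ish around the stem.
The other pattern: stems with 3 vowels add -im.
So nizmer → benizmerish.

benizmerish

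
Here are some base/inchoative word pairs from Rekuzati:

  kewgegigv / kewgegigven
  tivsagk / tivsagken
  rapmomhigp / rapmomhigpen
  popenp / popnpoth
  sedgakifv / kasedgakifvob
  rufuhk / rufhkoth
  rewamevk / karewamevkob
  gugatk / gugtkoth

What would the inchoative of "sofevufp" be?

tivsagk and rewamevk both end in -k yet inflect differently (tivsagken, karewamevkob), so the final letter is not what conditions the rule; the second-to-last letter is.
"sofevufp" has second-to-last letter 'f'. The one such stem in the data (sedgakifv → kasedgakifvob) adds ka- … -ob around the stem, so the same rule applies.
So sofevufp → kasofevufpob.

kasofevufpob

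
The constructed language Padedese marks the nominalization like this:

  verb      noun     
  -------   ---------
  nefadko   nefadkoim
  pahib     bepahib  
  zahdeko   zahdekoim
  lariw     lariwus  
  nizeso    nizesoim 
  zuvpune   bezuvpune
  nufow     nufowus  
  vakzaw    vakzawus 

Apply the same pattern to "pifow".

nufow and zahdeko both have last vowel 'o' yet inflect differently (nufowus, zahdekoim), so the last vowel is not what conditions the rule; the final letter is.
"pifow" ends in -w. The stems ending in -w (nufow → nufowus, vakzaw → vakzawus, lariw → lariwus) add -us.
The other patterns: stems ending in -o add -im; stems ending in -b or -e add the prefix be-.
So pifow → pifowus.

pifowus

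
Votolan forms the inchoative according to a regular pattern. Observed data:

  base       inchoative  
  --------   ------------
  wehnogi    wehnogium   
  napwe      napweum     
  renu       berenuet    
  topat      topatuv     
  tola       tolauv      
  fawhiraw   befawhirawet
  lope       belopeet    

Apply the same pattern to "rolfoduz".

napwe and lope both end in -e yet inflect differently (napweum, belopeet), so the final letter is not what conditions the rule; the first letter is.
"rolfoduz" begins with r-. The one such stem in the data (renu → berenuet) adds be- … -et around the stem, so the same rule applies.
The other patterns: stems beginning with n- or w- add -um; stems beginning with t- add -uv.
So rolfoduz → berolfoduzet.

berolfoduzet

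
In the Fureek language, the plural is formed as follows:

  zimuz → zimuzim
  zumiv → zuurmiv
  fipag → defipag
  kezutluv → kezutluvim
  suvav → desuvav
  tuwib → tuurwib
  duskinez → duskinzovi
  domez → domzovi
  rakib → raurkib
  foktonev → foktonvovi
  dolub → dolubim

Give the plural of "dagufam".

kezutluv and foktonev both end in -v yet inflect differently (kezutluvim, foktonvovi), so the final letter is not what conditions the rule; the last vowel is.
"dagufam" has last vowel 'a'. The stems whose last vowel is 'a' (suvav → desuvav, fipag → defipag) add the prefix de-.
The other patterns: stems whose last vowel is 'u' add -im; stems whose last vowel is 'e' delete the last vowel and add -ovi; stems whose last vowel is 'i' insert -ur- after the first vowel.
So dagufam → dedagufam.

dedagufam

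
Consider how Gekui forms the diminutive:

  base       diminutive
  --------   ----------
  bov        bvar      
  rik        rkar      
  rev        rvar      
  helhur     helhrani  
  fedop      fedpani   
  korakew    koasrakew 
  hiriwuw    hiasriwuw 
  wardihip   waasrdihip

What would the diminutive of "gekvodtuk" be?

fedop and wardihip both end in -p yet inflect differently (fedpani, waasrdihip), so the final letter is not what conditions the rule; the number of vowels is.
"gekvodtuk" has 3 vowels. The stems with 3 vowels (korakew → koasrakew, hiriwuw → hiasriwuw, wardihip → waasrdihip) insert -as- after the first vowel.
The other patterns: stems with 1 vowel delete the last vowel and add -ar; stems with 2 vowels delete the last vowel and add -ani.
So gekvodtuk → geaskvodtuk.

geaskvodtuk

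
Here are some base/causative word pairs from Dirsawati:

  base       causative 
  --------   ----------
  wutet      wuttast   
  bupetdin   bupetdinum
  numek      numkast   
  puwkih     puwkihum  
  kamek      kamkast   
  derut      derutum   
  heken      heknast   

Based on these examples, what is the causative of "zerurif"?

heken and bupetdin both end in -n yet inflect differently (heknast, bupetdinum), so the final letter is not what conditions the rule; the last vowel is.
"zerurif" has last vowel 'i'. The stems whose last vowel is 'i' (bupetdin → bupetdinum, puwkih → puwkihum) add -um.
The other pattern: stems whose last vowel is 'e' delete the last vowel and add -ast.
So zerurif → zerurifum.

zerurifum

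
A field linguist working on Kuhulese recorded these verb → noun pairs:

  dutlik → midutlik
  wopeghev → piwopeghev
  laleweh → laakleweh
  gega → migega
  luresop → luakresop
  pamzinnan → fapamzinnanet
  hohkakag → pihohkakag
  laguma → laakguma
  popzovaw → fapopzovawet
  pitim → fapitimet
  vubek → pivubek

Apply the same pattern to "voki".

gega and laguma both end in -a yet inflect differently (migega, laakguma), so the final letter is not what conditions the rule; the first letter is.
"voki" begins with v-. The one such stem in the data (vubek → pivubek) adds the prefix pi-, so the same rule applies.
So voki → pivoki.

pivoki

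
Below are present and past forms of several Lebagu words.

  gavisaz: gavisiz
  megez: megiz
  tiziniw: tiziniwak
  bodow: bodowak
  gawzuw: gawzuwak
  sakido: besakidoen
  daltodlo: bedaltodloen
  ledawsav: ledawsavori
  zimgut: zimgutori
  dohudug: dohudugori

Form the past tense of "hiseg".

hisegori

bodow and sakido both have last vowel 'o' yet inflect differently (bodowak, besakidoen), so the last vowel is not what conditions the rule; the final letter is.
"hiseg" ends in -g. The one such stem in the data (dohudug → dohudugori) adds -ori, so the same rule applies.
The other patterns: stems ending in -z change the last vowel to 'i'; stems ending in -w add -ak; stems ending in -o add be- … -en around the stem.
So hiseg → hisegori.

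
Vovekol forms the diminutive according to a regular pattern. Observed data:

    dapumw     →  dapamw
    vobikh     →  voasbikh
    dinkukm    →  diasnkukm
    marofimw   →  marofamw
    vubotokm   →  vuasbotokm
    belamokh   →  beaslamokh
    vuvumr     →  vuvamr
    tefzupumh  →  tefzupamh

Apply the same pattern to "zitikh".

ziastikh

"zitikh" has second-to-last letter 'k'. The stems whose second-to-last letter is 'k' (vobikh → voasbikh, vubotokm → vuasbotokm, belamokh → beaslamokh) insert -as- after the first vowel.
The other pattern: stems whose second-to-last letter is 'm' change the last vowel to 'a'.
So zitikh → ziastikh.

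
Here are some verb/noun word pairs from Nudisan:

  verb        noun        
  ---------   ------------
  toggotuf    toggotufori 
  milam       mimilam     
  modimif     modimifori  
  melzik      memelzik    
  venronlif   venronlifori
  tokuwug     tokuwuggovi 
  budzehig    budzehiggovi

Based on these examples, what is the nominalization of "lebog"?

tokuwug and toggotuf both have last vowel 'u' yet inflect differently (tokuwuggovi, toggotufori), so the last vowel is not what conditions the rule; the final letter is.
"lebog" ends in -g. The stems ending in -g (budzehig → budzehiggovi, tokuwug → tokuwuggovi) double the final consonant and add -ovi.
The other patterns: stems ending in -f add -ori; stems ending in -k or -m repeat the first consonant+vowel as a prefix.
So lebog → leboggovi.

leboggovi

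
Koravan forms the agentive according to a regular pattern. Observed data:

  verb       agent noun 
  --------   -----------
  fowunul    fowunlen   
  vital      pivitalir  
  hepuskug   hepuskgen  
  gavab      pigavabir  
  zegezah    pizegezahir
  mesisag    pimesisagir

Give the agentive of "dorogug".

"dorogug" has last vowel 'u'. The stems whose last vowel is 'u' (hepuskug → hepuskgen, fowunul → fowunlen) delete the last vowel and add -en.
The other pattern: stems whose last vowel is 'a' add pi- … -ir around the stem.
So dorogug → doroggen.

doroggen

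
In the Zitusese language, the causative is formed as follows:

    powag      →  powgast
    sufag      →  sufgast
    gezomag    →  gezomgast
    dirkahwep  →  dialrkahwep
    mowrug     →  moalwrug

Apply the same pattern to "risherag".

rishergast

powag and mowrug both end in -g yet inflect differently (powgast, moalwrug), so the final letter is not what conditions the rule; the last vowel is.
"risherag" has last vowel 'a'. The stems whose last vowel is 'a' (powag → powgast, sufag → sufgast, gezomag → gezomgast) delete the last vowel and add -ast.
The other pattern: stems whose last vowel is 'e' or 'u' insert -al- after the first vowel.
So risherag → rishergast.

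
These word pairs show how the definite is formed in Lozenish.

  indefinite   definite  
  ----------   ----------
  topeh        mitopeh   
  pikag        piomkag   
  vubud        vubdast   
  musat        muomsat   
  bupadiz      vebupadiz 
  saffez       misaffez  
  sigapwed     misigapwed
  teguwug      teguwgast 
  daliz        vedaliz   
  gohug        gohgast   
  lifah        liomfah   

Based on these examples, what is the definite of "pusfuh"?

topeh and lifah both end in -h yet inflect differently (mitopeh, liomfah), so the final letter is not what conditions the rule; the last vowel is.
"pusfuh" has last vowel 'u'. The stems whose last vowel is 'u' (teguwug → teguwgast, vubud → vubdast, gohug → gohgast) delete the last vowel and add -ast.
The other patterns: stems whose last vowel is 'e' add the prefix mi-; stems whose last vowel is 'a' insert -om- after the first vowel; stems whose last vowel is 'i' add the prefix ve-.
So pusfuh → pusfhast.

pusfhast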